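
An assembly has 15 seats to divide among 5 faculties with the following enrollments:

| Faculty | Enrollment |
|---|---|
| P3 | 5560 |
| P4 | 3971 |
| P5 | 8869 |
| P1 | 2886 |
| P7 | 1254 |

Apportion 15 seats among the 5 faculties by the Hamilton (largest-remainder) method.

P3=4, P4=2, P5=6, P1=2, P7=1

Standard divisor: 22540 ÷ 15 ≈ 1502.667.
Standard quotas: P3 3.7001, P4 2.6426, P5 5.9022, P1 1.9206, P7 0.8345.
Lower quotas: P3 3, P4 2, P5 5, P1 1, P7 0 (sum 11, leaving 4 seats).
Remainders in descending order: P1 0.9206, P5 0.9022, P7 0.8345, P3 0.7001, P4 0.6426.
The surplus seats go to P1, P5, P7, P3.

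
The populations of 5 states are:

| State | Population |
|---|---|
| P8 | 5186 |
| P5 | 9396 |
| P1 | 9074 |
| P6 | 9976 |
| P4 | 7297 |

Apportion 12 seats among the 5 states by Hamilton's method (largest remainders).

Standard divisor: 40929 ÷ 12 ≈ 3410.75.
Standard quotas: P8 1.5205, P5 2.7548, P1 2.6604, P6 2.9249, P4 2.1394.
Lower quotas: P8 1, P5 2, P1 2, P6 2, P4 2 (sum 9, leaving 3 seats).
Remainders in descending order: P6 0.9249, P5 0.7548, P1 0.6604, P8 0.5205, P4 0.1394.
Largest remainders: P6, P5, P1 receive the extra seats.

P8: 1, P5: 3, P1: 3, P6: 3, P4: 2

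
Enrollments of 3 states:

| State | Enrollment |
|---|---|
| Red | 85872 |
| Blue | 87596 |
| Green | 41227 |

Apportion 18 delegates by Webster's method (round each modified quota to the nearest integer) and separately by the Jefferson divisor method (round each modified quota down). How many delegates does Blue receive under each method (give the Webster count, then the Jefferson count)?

Webster: Red 7, Blue 7, Green 4.
Jefferson: Red 7, Blue 8, Green 3.
Blue gets 7 under Webster and 8 under Jefferson.

7 and 8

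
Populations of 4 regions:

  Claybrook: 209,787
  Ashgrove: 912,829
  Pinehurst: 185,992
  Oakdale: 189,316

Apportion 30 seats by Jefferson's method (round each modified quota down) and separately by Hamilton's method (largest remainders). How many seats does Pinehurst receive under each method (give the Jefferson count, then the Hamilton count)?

Jefferson: Claybrook 4, Ashgrove 19, Pinehurst 3, Oakdale 4.
Hamilton: Claybrook 4, Ashgrove 18, Pinehurst 4, Oakdale 4.
Pinehurst gets 3 under Jefferson and 4 under Hamilton.

3 and 4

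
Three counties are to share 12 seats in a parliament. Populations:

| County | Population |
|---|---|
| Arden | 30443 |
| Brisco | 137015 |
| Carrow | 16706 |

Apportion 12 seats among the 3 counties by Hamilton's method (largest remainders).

Arden: 2, Brisco: 9, Carrow: 1

The standard divisor is 184164/12 = 15347.
Standard quotas: Arden 1.9836, Brisco 8.9278, Carrow 1.0886.
Lower quotas: Arden 1, Brisco 8, Carrow 1 (sum 10, leaving 2 seats).
Remainders in descending order: Arden 0.9836, Brisco 0.9278, Carrow 0.0886.
The surplus seats go to Arden, Brisco.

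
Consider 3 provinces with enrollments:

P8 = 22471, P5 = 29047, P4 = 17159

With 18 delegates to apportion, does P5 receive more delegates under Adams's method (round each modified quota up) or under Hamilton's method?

Hamilton

Adams: P8 6, P5 7, P4 5.
Hamilton: P8 6, P5 8, P4 4.
P5 gets 7 under Adams and 8 under Hamilton.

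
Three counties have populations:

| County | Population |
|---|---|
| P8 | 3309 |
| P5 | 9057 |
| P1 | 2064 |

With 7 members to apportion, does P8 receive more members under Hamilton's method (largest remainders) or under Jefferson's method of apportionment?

Hamilton: P8 2, P5 4, P1 1.
Jefferson: P8 1, P5 5, P1 1.
P8 gets 2 under Hamilton and 1 under Jefferson.

Hamilton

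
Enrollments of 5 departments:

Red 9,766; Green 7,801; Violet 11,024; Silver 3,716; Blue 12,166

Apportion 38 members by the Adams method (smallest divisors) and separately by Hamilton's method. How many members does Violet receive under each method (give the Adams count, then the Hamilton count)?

9 and 10

Adams: Red 8, Green 7, Violet 9, Silver 4, Blue 10.
Hamilton: Red 8, Green 7, Violet 10, Silver 3, Blue 10.
Violet gets 9 under Adams and 10 under Hamilton.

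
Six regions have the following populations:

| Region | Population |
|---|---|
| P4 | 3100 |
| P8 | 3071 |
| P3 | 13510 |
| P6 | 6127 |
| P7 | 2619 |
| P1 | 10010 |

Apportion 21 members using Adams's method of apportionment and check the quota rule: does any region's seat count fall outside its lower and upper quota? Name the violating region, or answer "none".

none

Standard quotas: P4 1.694, P8 1.678, P3 7.381, P6 3.347, P7 1.431, P1 5.469.
Adams allocation: P4 2, P8 2, P3 7, P6 3, P7 2, P1 5.
Every allocation lies between the lower and upper quota.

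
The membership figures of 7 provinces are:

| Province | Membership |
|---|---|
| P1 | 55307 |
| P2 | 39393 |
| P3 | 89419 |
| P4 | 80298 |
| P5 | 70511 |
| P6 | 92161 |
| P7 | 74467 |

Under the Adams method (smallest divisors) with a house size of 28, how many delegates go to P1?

Standard divisor 501556/28 ≈ 17912.714; standard quotas: P1 3.088, P2 2.199, P3 4.992, P4 4.483, P5 3.936, P6 5.145, P7 4.157.
Rounding up gives 4, 3, 5, 5, 4, 6, 5 = 32 seats, so the divisor must be adjusted.
With modified divisor 19900: modified quotas P1 2.779, P2 1.980, P3 4.493, P4 4.035, P5 3.543, P6 4.631, P7 3.742.
Rounding up: P1 3, P2 2, P3 5, P4 5, P5 4, P6 5, P7 4 (total 28).
P1 receives 3.

3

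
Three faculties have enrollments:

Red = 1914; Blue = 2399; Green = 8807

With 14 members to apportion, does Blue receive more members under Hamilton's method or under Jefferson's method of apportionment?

Hamilton

Hamilton: Red 2, Blue 3, Green 9.
Jefferson: Red 2, Blue 2, Green 10.
Blue gets 3 under Hamilton and 2 under Jefferson.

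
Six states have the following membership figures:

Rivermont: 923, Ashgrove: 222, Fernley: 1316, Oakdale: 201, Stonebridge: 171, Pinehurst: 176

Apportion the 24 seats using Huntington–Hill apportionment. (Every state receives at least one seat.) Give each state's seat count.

Rivermont 7, Ashgrove 2, Fernley 11, Oakdale 2, Stonebridge 1, Pinehurst 1

With divisor 125: modified quotas Rivermont 7.384, Ashgrove 1.776, Fernley 10.528, Oakdale 1.608, Stonebridge 1.368, Pinehurst 1.408.
Geometric-mean thresholds: Rivermont √(7·8)=7.483, Ashgrove √(1·2)=1.414, Fernley √(10·11)=10.488, Oakdale √(1·2)=1.414, Stonebridge √(1·2)=1.414, Pinehurst √(1·2)=1.414.
Each quota rounded against its threshold gives Rivermont 7, Ashgrove 2, Fernley 11, Oakdale 2, Stonebridge 1, Pinehurst 1 (total 24).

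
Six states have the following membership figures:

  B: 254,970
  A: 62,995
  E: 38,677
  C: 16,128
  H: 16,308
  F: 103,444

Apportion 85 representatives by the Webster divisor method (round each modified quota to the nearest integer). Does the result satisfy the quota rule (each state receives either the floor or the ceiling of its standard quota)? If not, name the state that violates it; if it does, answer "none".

Standard quotas: B 44.003, A 10.872, E 6.675, C 2.783, H 2.814, F 17.852.
Webster allocation: B 43, A 11, E 7, C 3, H 3, F 18.
B has quota 44.003 (lower 44, upper 45) but receives 43 — outside the quota interval.

B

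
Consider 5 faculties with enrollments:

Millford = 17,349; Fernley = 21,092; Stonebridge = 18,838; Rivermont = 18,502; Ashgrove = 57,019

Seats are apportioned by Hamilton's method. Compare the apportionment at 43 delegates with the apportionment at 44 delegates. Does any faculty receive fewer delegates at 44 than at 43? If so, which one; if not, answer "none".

none

At 43 seats: Millford 6, Fernley 7, Stonebridge 6, Rivermont 6, Ashgrove 18.
At 44 seats: Millford 6, Fernley 7, Stonebridge 6, Rivermont 6, Ashgrove 19.
No faculty's allocation decreased.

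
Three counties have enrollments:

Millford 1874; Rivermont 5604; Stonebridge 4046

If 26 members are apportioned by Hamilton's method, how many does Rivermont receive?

The standard divisor is 11524/26 ≈ 443.231.
Standard quotas: Millford 4.2280, Rivermont 12.6435, Stonebridge 9.1284.
Lower quotas: Millford 4, Rivermont 12, Stonebridge 9 (sum 25, leaving 1 seat).
Remainders in descending order: Rivermont 0.6435, Millford 0.2280, Stonebridge 0.1284.
Largest remainder: Rivermont receives the extra seat.
Rivermont receives 13.

13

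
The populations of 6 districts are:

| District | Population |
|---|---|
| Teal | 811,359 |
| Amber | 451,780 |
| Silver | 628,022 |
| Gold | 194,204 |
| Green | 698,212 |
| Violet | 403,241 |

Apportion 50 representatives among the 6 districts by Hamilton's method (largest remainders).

Teal 13, Amber 7, Silver 10, Gold 3, Green 11, Violet 6

Standard divisor: 3186818 ÷ 50 ≈ 63736.36.
Standard quotas: Teal 12.7299, Amber 7.0883, Silver 9.8534, Gold 3.0470, Green 10.9547, Violet 6.3267.
Lower quotas: Teal 12, Amber 7, Silver 9, Gold 3, Green 10, Violet 6 (sum 47, leaving 3 seats).
Remainders in descending order: Green 0.9547, Silver 0.8534, Teal 0.7299, Violet 0.3267, Amber 0.0883, Gold 0.0470.
The surplus seats go to Green, Silver, Teal.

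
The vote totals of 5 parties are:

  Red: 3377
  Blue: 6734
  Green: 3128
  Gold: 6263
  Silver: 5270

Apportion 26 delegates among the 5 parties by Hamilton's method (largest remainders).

Red 4, Blue 7, Green 3, Gold 7, Silver 5

Standard divisor: 24772 ÷ 26 ≈ 952.769.
Standard quotas: Red 3.5444, Blue 7.0678, Green 3.2831, Gold 6.5735, Silver 5.5312.
Lower quotas: Red 3, Blue 7, Green 3, Gold 6, Silver 5 (sum 24, leaving 2 seats).
Remainders in descending order: Gold 0.5735, Red 0.5444, Silver 0.5312, Green 0.2831, Blue 0.0678.
Largest remainders: Gold, Red receive the extra seats.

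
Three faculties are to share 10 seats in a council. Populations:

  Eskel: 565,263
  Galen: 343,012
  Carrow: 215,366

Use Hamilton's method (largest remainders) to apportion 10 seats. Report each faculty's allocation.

Eskel=5, Galen=3, Carrow=2

The standard divisor is 1123641/10 ≈ 112364.1.
Standard quotas: Eskel 5.0306, Galen 3.0527, Carrow 1.9167.
Lower quotas: Eskel 5, Galen 3, Carrow 1 (sum 9, leaving 1 seat).
Remainders in descending order: Carrow 0.9167, Galen 0.0527, Eskel 0.0306.
The surplus seat goes to Carrow.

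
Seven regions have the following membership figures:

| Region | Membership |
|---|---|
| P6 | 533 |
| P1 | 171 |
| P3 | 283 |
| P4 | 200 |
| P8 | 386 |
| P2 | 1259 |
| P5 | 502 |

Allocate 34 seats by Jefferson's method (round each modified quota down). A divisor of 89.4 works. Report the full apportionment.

With modified divisor 89.4: modified quotas P6 5.962, P1 1.913, P3 3.166, P4 2.237, P8 4.318, P2 14.083, P5 5.615.
Rounding down: P6 5, P1 1, P3 3, P4 2, P8 4, P2 14, P5 5 (total 34).

P6=5, P1=1, P3=3, P4=2, P8=4, P2=14, P5=5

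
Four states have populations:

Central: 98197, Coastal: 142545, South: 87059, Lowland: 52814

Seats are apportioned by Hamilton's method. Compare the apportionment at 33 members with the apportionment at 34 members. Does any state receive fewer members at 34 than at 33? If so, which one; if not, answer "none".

At 33 seats: Central 8, Coastal 12, South 8, Lowland 5.
At 34 seats: Central 9, Coastal 13, South 8, Lowland 4.
Lowland drops from 5 to 4.

Lowland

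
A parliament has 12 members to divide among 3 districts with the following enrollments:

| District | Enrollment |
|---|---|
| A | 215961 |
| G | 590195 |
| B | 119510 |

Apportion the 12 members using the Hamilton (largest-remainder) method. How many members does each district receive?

Total 925666; standard divisor 925666/12 ≈ 77138.833.
Standard quotas: A 2.7996, G 7.6511, B 1.5493.
Lower quotas: A 2, G 7, B 1 (sum 10, leaving 2 seats).
Remainders in descending order: A 0.7996, G 0.6511, B 0.5493.
The surplus seats go to A, G.

A: 3, G: 8, B: 1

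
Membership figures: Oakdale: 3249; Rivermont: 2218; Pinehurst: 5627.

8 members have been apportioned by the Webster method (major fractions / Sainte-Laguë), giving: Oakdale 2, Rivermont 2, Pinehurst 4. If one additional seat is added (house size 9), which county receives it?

Oakdale

Priority for the next seat is population ÷ (current seats + 0.5).
Priorities: Oakdale 1299.600, Rivermont 887.200, Pinehurst 1250.444.
Highest priority: Oakdale.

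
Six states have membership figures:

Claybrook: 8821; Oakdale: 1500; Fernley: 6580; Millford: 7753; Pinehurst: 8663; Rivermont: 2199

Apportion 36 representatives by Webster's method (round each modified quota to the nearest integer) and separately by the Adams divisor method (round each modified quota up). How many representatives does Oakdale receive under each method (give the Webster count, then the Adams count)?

Webster: Claybrook 9, Oakdale 1, Fernley 7, Millford 8, Pinehurst 9, Rivermont 2.
Adams: Claybrook 9, Oakdale 2, Fernley 6, Millford 8, Pinehurst 8, Rivermont 3.
Oakdale gets 1 under Webster and 2 under Adams.

1 and 2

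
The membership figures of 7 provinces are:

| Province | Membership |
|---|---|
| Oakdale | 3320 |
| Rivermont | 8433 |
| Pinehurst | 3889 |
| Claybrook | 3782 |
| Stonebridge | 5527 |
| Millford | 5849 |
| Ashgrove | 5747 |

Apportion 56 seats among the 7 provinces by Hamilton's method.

Oakdale 5, Rivermont 13, Pinehurst 6, Claybrook 6, Stonebridge 8, Millford 9, Ashgrove 9

Standard divisor: 36547 ÷ 56 ≈ 652.625.
Standard quotas: Oakdale 5.0871, Rivermont 12.9217, Pinehurst 5.9590, Claybrook 5.7951, Stonebridge 8.4689, Millford 8.9623, Ashgrove 8.8060.
Lower quotas: Oakdale 5, Rivermont 12, Pinehurst 5, Claybrook 5, Stonebridge 8, Millford 8, Ashgrove 8 (sum 51, leaving 5 seats).
Remainders in descending order: Millford 0.9623, Pinehurst 0.9590, Rivermont 0.9217, Ashgrove 0.8060, Claybrook 0.7951, Stonebridge 0.4689, Oakdale 0.0871.
The surplus seats go to Millford, Pinehurst, Rivermont, Ashgrove, Claybrook.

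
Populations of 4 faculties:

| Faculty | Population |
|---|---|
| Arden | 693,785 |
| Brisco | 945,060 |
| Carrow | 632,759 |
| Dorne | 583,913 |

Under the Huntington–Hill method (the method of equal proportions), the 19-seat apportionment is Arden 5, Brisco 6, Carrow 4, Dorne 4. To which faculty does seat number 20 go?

Priority for the next seat is population ÷ (√(s·(s+1))).
Priorities: Arden 126667.232, Brisco 145825.924, Carrow 141489.214, Dorne 130566.916.
Highest priority: Brisco.

Brisco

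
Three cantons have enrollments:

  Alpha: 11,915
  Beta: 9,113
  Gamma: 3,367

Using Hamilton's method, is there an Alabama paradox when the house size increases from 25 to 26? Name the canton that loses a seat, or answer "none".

Gamma

At 25 seats: Alpha 12, Beta 9, Gamma 4.
At 26 seats: Alpha 13, Beta 10, Gamma 3.
Gamma drops from 4 to 3.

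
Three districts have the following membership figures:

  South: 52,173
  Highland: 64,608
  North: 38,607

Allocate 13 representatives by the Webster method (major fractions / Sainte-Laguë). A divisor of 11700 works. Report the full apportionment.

South=4, Highland=6, North=3

With modified divisor 11700: modified quotas South 4.459, Highland 5.522, North 3.300.
Rounding to the nearest integer: South 4, Highland 6, North 3 (total 13).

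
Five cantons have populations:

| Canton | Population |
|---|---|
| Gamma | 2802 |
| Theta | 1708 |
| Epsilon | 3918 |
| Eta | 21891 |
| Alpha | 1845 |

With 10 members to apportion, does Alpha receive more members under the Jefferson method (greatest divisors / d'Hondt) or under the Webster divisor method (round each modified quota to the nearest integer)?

Webster

Jefferson: Gamma 1, Theta 0, Epsilon 1, Eta 8, Alpha 0.
Webster: Gamma 1, Theta 1, Epsilon 1, Eta 6, Alpha 1.
Alpha gets 0 under Jefferson and 1 under Webster.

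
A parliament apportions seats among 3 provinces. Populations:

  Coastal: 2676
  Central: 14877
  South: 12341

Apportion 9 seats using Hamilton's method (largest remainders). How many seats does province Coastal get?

1

The standard divisor is 29894/9 ≈ 3321.556.
Standard quotas: Coastal 0.8056, Central 4.4789, South 3.7154.
Lower quotas: Coastal 0, Central 4, South 3 (sum 7, leaving 2 seats).
Remainders in descending order: Coastal 0.8056, South 0.7154, Central 0.4789.
The surplus seats go to Coastal, South.
Coastal receives 1.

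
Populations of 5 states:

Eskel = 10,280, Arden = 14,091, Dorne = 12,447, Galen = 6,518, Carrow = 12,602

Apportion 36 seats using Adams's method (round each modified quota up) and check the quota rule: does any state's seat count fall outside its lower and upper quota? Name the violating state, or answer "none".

Standard quotas: Eskel 6.616, Arden 9.069, Dorne 8.011, Galen 4.195, Carrow 8.110.
Adams allocation: Eskel 7, Arden 9, Dorne 8, Galen 4, Carrow 8.
Every allocation lies between the lower and upper quota.

none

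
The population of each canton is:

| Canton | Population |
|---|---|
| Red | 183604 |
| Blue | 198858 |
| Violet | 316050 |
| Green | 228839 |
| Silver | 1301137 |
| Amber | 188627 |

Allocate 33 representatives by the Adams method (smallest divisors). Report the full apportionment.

Standard divisor 2417115/33 ≈ 73245.909; standard quotas: Red 2.507, Blue 2.715, Violet 4.315, Green 3.124, Silver 17.764, Amber 2.575.
Rounding up gives 3, 3, 5, 4, 18, 3 = 36 seats, so the divisor must be adjusted.
With modified divisor 80200: modified quotas Red 2.289, Blue 2.480, Violet 3.941, Green 2.853, Silver 16.224, Amber 2.352.
Rounding up: Red 3, Blue 3, Violet 4, Green 3, Silver 17, Amber 3 (total 33).

Red 3, Blue 3, Violet 4, Green 3, Silver 17, Amber 3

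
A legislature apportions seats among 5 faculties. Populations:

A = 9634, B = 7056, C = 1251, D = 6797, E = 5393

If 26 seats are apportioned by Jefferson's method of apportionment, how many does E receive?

5

Standard divisor 30131/26 ≈ 1158.885; standard quotas: A 8.313, B 6.089, C 1.079, D 5.865, E 4.654.
Rounding down gives 8, 6, 1, 5, 4 = 24 seats, so the divisor must be adjusted.
With modified divisor 1072.89: modified quotas A 8.979, B 6.577, C 1.166, D 6.335, E 5.027.
Rounding down: A 8, B 6, C 1, D 6, E 5 (total 26).
E receives 5.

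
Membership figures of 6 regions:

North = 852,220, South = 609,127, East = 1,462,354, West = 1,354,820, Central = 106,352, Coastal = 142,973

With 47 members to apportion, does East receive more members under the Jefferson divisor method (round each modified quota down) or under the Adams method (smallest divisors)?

Jefferson: North 9, South 6, East 16, West 14, Central 1, Coastal 1.
Adams: North 9, South 6, East 15, West 13, Central 2, Coastal 2.
East gets 16 under Jefferson and 15 under Adams.

Jefferson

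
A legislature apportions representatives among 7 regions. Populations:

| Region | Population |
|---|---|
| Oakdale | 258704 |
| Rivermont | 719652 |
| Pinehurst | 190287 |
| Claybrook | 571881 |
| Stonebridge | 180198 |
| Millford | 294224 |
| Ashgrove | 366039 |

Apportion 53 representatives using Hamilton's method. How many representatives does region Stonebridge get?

The standard divisor is 2580985/53 ≈ 48697.83.
Standard quotas: Oakdale 5.3124, Rivermont 14.7779, Pinehurst 3.9075, Claybrook 11.7435, Stonebridge 3.7003, Millford 6.0418, Ashgrove 7.5165.
Lower quotas: Oakdale 5, Rivermont 14, Pinehurst 3, Claybrook 11, Stonebridge 3, Millford 6, Ashgrove 7 (sum 49, leaving 4 seats).
Remainders in descending order: Pinehurst 0.9075, Rivermont 0.7779, Claybrook 0.7435, Stonebridge 0.7003, Ashgrove 0.5165, Oakdale 0.3124, Millford 0.0418.
Largest remainders: Pinehurst, Rivermont, Claybrook, Stonebridge receive the extra seats.
Stonebridge receives 4.

4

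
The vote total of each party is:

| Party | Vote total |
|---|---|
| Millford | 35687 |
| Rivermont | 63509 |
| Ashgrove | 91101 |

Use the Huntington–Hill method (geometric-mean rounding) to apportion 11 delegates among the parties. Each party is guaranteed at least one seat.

Millford 2; Rivermont 4; Ashgrove 5

With divisor 17483: modified quotas Millford 2.041, Rivermont 3.633, Ashgrove 5.211.
Geometric-mean thresholds: Millford √(2·3)=2.449, Rivermont √(3·4)=3.464, Ashgrove √(5·6)=5.477.
Each quota rounded against its threshold gives Millford 2, Rivermont 4, Ashgrove 5 (total 11).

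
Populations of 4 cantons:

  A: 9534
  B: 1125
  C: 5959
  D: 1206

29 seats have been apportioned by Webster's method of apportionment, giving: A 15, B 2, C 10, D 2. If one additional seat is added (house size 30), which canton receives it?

Priority for the next seat is population ÷ (current seats + 0.5).
Priorities: A 615.097, B 450.000, C 567.524, D 482.400.
Highest priority: A.

A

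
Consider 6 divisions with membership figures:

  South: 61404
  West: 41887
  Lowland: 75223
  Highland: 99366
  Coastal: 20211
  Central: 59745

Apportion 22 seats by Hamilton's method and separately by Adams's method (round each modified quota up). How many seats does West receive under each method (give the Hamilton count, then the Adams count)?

2 and 3

Hamilton: South 4, West 2, Lowland 5, Highland 6, Coastal 1, Central 4.
Adams: South 4, West 3, Lowland 4, Highland 5, Coastal 2, Central 4.
West gets 2 under Hamilton and 3 under Adams.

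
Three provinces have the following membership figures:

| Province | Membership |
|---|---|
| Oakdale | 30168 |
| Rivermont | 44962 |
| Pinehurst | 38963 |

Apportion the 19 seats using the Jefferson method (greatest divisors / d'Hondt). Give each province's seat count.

Oakdale: 5, Rivermont: 8, Pinehurst: 6

Standard divisor 114093/19 ≈ 6004.895; standard quotas: Oakdale 5.024, Rivermont 7.488, Pinehurst 6.489.
Rounding down gives 5, 7, 6 = 18 seats, so the divisor must be adjusted.
With modified divisor 5600: modified quotas Oakdale 5.387, Rivermont 8.029, Pinehurst 6.958.
Rounding down: Oakdale 5, Rivermont 8, Pinehurst 6 (total 19).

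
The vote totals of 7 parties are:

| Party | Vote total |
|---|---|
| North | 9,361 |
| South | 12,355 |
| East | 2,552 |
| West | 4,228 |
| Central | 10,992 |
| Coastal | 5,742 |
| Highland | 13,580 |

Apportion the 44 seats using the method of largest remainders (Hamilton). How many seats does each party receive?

Total 58810; standard divisor 58810/44 ≈ 1336.591.
Standard quotas: North 7.0036, South 9.2437, East 1.9093, West 3.1633, Central 8.2239, Coastal 4.2960, Highland 10.1602.
Lower quotas: North 7, South 9, East 1, West 3, Central 8, Coastal 4, Highland 10 (sum 42, leaving 2 seats).
Remainders in descending order: East 0.9093, Coastal 0.2960, South 0.2437, Central 0.2239, West 0.1633, Highland 0.1602, North 0.0036.
The surplus seats go to East, Coastal.

North=7; South=9; East=2; West=3; Central=8; Coastal=5; Highland=10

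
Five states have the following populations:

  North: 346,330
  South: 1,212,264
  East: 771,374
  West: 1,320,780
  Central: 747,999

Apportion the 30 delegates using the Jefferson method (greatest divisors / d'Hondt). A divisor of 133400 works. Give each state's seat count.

With modified divisor 133400: modified quotas North 2.596, South 9.087, East 5.782, West 9.901, Central 5.607.
Rounding down: North 2, South 9, East 5, West 9, Central 5 (total 30).

North: 2, South: 9, East: 5, West: 9, Central: 5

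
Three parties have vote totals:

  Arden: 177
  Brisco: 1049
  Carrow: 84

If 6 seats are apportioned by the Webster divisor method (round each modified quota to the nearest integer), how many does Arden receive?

1

Standard divisor 1310/6 ≈ 218.333; standard quotas: Arden 0.811, Brisco 4.805, Carrow 0.385.
Rounding to the nearest integer gives Arden 1, Brisco 5, Carrow 0 — total 6, matching the house size, so no adjustment is needed.
Arden receives 1.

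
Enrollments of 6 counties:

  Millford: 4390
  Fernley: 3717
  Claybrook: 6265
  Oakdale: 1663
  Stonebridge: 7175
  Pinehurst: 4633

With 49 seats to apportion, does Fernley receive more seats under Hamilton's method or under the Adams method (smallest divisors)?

Adams

Hamilton: Millford 8, Fernley 6, Claybrook 11, Oakdale 3, Stonebridge 13, Pinehurst 8.
Adams: Millford 8, Fernley 7, Claybrook 11, Oakdale 3, Stonebridge 12, Pinehurst 8.
Fernley gets 6 under Hamilton and 7 under Adams.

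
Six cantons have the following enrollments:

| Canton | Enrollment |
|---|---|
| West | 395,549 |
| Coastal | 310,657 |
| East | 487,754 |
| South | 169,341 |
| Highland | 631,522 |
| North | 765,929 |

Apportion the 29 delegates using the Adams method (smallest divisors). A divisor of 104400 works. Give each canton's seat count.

With modified divisor 104400: modified quotas West 3.789, Coastal 2.976, East 4.672, South 1.622, Highland 6.049, North 7.336.
Rounding up: West 4, Coastal 3, East 5, South 2, Highland 7, North 8 (total 29).

West: 4, Coastal: 3, East: 5, South: 2, Highland: 7, North: 8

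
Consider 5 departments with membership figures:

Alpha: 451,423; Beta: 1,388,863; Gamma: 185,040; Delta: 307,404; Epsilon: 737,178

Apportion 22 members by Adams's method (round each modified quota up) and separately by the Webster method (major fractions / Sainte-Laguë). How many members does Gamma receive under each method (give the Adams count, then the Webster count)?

Adams: Alpha 3, Beta 10, Gamma 2, Delta 2, Epsilon 5.
Webster: Alpha 3, Beta 10, Gamma 1, Delta 2, Epsilon 6.
Gamma gets 2 under Adams and 1 under Webster.

2 and 1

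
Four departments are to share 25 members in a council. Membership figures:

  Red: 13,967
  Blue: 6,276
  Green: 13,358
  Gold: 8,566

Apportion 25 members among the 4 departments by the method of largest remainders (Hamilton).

Red 8, Blue 4, Green 8, Gold 5

The standard divisor is 42167/25 ≈ 1686.68.
Standard quotas: Red 8.2808, Blue 3.7209, Green 7.9197, Gold 5.0786.
Lower quotas: Red 8, Blue 3, Green 7, Gold 5 (sum 23, leaving 2 seats).
Remainders in descending order: Green 0.9197, Blue 0.7209, Red 0.2808, Gold 0.0786.
Largest remainders: Green, Blue receive the extra seats.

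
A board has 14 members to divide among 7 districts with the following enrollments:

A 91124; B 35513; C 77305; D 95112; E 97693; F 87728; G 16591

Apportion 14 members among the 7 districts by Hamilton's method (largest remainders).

A 3, B 1, C 2, D 3, E 3, F 2, G 0

Total 501066; standard divisor 501066/14 ≈ 35790.429.
Standard quotas: A 2.5460, B 0.9922, C 2.1599, D 2.6575, E 2.7296, F 2.4512, G 0.4636.
Lower quotas: A 2, B 0, C 2, D 2, E 2, F 2, G 0 (sum 10, leaving 4 seats).
Remainders in descending order: B 0.9922, E 0.7296, D 0.6575, A 0.5460, G 0.4636, F 0.4512, C 0.1599.
Largest remainders: B, E, D, A receive the extra seats.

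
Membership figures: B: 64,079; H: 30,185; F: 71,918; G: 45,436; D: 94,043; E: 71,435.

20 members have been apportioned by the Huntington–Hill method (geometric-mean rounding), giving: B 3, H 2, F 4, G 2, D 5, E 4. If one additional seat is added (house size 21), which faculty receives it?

Priority for the next seat is population ÷ (√(s·(s+1))).
Priorities: B 18498.014, H 12322.975, F 16081.354, G 18549.169, D 17169.824, E 15973.352.
Highest priority: G.

G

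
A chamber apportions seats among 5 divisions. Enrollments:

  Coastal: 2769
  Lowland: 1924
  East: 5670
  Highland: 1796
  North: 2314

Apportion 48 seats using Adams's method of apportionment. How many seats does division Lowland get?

Standard divisor 14473/48 ≈ 301.521; standard quotas: Coastal 9.183, Lowland 6.381, East 18.805, Highland 5.956, North 7.674.
Rounding up gives 10, 7, 19, 6, 8 = 50 seats, so the divisor must be adjusted.
With modified divisor 318: modified quotas Coastal 8.708, Lowland 6.050, East 17.830, Highland 5.648, North 7.277.
Rounding up: Coastal 9, Lowland 7, East 18, Highland 6, North 8 (total 48).
Lowland receives 7.

7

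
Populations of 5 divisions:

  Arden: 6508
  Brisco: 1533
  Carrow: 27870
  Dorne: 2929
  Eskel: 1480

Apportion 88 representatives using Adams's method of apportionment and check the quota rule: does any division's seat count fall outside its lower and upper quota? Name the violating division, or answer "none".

Standard quotas: Arden 14.204, Brisco 3.346, Carrow 60.827, Dorne 6.393, Eskel 3.230.
Adams allocation: Arden 14, Brisco 4, Carrow 59, Dorne 7, Eskel 4.
Carrow has quota 60.827 (lower 60, upper 61) but receives 59 — outside the quota interval.

Carrow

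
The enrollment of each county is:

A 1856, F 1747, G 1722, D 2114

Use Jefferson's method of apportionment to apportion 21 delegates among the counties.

Standard divisor 7439/21 ≈ 354.238; standard quotas: A 5.239, F 4.932, G 4.861, D 5.968.
Rounding down gives 5, 4, 4, 5 = 18 seats, so the divisor must be adjusted.
With modified divisor 330: modified quotas A 5.624, F 5.294, G 5.218, D 6.406.
Rounding down: A 5, F 5, G 5, D 6 (total 21).

A: 5, F: 5, G: 5, D: 6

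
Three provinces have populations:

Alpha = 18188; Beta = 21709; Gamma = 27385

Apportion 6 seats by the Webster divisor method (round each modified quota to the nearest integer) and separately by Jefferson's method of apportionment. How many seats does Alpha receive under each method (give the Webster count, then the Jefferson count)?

2 and 1

Webster: Alpha 2, Beta 2, Gamma 2.
Jefferson: Alpha 1, Beta 2, Gamma 3.
Alpha gets 2 under Webster and 1 under Jefferson.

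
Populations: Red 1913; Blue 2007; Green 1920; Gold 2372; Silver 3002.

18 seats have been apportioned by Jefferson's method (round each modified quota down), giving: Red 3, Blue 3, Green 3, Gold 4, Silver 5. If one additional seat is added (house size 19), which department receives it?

Blue

Priority for the next seat is population ÷ (current seats + 1).
Priorities: Red 478.250, Blue 501.750, Green 480.000, Gold 474.400, Silver 500.333.
Highest priority: Blue.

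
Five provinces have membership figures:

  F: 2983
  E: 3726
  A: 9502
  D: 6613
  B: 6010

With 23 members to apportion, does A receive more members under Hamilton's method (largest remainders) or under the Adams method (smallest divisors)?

Hamilton: F 2, E 3, A 8, D 5, B 5.
Adams: F 3, E 3, A 7, D 5, B 5.
A gets 8 under Hamilton and 7 under Adams.

Hamilton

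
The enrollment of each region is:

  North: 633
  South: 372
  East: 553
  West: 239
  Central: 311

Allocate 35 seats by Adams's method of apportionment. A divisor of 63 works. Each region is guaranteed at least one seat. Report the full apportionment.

With modified divisor 63: modified quotas North 10.048, South 5.905, East 8.778, West 3.794, Central 4.937.
Rounding up: North 11, South 6, East 9, West 4, Central 5 (total 35).

North=11; South=6; East=9; West=4; Central=5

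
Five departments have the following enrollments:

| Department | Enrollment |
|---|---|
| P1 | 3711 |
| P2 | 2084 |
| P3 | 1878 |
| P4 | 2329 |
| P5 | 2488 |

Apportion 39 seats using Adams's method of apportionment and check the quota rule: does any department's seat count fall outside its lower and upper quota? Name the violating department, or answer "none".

Standard quotas: P1 11.588, P2 6.507, P3 5.864, P4 7.272, P5 7.769.
Adams allocation: P1 11, P2 7, P3 6, P4 7, P5 8.
Every allocation lies between the lower and upper quota.

none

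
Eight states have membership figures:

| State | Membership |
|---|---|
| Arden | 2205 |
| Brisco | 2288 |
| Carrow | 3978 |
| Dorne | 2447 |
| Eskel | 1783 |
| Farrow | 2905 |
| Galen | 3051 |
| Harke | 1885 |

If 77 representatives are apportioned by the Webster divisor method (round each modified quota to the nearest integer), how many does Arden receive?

Standard divisor 20542/77 ≈ 266.779; standard quotas: Arden 8.265, Brisco 8.576, Carrow 14.911, Dorne 9.172, Eskel 6.683, Farrow 10.889, Galen 11.436, Harke 7.066.
Rounding to the nearest integer gives Arden 8, Brisco 9, Carrow 15, Dorne 9, Eskel 7, Farrow 11, Galen 11, Harke 7 — total 77, matching the house size, so no adjustment is needed.
Arden receives 8.

8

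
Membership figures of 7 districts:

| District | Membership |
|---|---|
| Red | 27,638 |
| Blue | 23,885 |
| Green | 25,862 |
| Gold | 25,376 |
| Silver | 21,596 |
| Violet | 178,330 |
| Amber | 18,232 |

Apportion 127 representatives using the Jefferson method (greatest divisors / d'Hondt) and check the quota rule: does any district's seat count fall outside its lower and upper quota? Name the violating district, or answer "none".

Violet

Standard quotas: Red 10.937, Blue 9.452, Green 10.235, Gold 10.042, Silver 8.546, Violet 70.572, Amber 7.215.
Jefferson allocation: Red 11, Blue 9, Green 10, Gold 10, Silver 8, Violet 72, Amber 7.
Violet has quota 70.572 (lower 70, upper 71) but receives 72 — outside the quota interval.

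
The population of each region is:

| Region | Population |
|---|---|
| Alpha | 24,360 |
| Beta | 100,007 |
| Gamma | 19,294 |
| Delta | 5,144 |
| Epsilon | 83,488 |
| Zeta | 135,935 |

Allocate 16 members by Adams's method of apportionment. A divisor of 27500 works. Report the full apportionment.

Alpha=1; Beta=4; Gamma=1; Delta=1; Epsilon=4; Zeta=5

With modified divisor 27500: modified quotas Alpha 0.886, Beta 3.637, Gamma 0.702, Delta 0.187, Epsilon 3.036, Zeta 4.943.
Rounding up: Alpha 1, Beta 4, Gamma 1, Delta 1, Epsilon 4, Zeta 5 (total 16).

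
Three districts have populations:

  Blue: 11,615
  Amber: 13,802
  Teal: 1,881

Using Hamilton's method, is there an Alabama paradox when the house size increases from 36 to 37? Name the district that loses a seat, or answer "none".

At 36 seats: Blue 15, Amber 18, Teal 3.
At 37 seats: Blue 16, Amber 19, Teal 2.
Teal drops from 3 to 2.

Teal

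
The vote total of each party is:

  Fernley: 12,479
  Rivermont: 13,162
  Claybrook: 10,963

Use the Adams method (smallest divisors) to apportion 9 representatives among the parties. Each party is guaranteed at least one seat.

Fernley 3, Rivermont 3, Claybrook 3

Standard divisor 36604/9 ≈ 4067.111; standard quotas: Fernley 3.068, Rivermont 3.236, Claybrook 2.696.
Rounding up gives 4, 4, 3 = 11 seats, so the divisor must be adjusted.
With modified divisor 4900: modified quotas Fernley 2.547, Rivermont 2.686, Claybrook 2.237.
Rounding up: Fernley 3, Rivermont 3, Claybrook 3 (total 9).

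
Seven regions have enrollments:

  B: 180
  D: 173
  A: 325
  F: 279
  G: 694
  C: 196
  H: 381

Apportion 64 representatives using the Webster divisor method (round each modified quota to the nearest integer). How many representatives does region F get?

Standard divisor 2228/64 ≈ 34.812; standard quotas: B 5.171, D 4.969, A 9.336, F 8.014, G 19.935, C 5.630, H 10.944.
Rounding to the nearest integer gives B 5, D 5, A 9, F 8, G 20, C 6, H 11 — total 64, matching the house size, so no adjustment is needed.
F receives 8.

8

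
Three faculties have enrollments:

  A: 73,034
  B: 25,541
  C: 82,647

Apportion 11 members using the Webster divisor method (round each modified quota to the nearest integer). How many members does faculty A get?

Standard divisor 181222/11 ≈ 16474.727; standard quotas: A 4.433, B 1.550, C 5.017.
Rounding to the nearest integer gives A 4, B 2, C 5 — total 11, matching the house size, so no adjustment is needed.
A receives 4.

4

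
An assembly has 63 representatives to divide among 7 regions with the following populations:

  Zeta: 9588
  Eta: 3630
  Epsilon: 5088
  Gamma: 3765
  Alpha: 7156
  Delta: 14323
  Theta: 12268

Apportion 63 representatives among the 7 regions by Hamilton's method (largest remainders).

Zeta=11, Eta=4, Epsilon=6, Gamma=4, Alpha=8, Delta=16, Theta=14

Total 55818; standard divisor 55818/63 = 886.
Standard quotas: Zeta 10.8217, Eta 4.0971, Epsilon 5.7427, Gamma 4.2494, Alpha 8.0767, Delta 16.1659, Theta 13.8465.
Lower quotas: Zeta 10, Eta 4, Epsilon 5, Gamma 4, Alpha 8, Delta 16, Theta 13 (sum 60, leaving 3 seats).
Remainders in descending order: Theta 0.8465, Zeta 0.8217, Epsilon 0.7427, Gamma 0.2494, Delta 0.1659, Eta 0.0971, Alpha 0.0767.
The surplus seats go to Theta, Zeta, Epsilon.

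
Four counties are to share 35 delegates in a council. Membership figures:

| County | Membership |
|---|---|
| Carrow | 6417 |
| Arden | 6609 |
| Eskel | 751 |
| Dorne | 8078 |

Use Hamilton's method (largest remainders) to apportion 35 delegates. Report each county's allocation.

Carrow: 10; Arden: 11; Eskel: 1; Dorne: 13

The standard divisor is 21855/35 ≈ 624.429.
Standard quotas: Carrow 10.2766, Arden 10.5841, Eskel 1.2027, Dorne 12.9366.
Lower quotas: Carrow 10, Arden 10, Eskel 1, Dorne 12 (sum 33, leaving 2 seats).
Remainders in descending order: Dorne 0.9366, Arden 0.5841, Carrow 0.2766, Eskel 0.2027.
The surplus seats go to Dorne, Arden.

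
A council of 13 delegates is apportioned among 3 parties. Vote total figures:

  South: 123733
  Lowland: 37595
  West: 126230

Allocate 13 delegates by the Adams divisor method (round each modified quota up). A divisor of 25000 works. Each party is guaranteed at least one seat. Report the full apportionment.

With modified divisor 25000: modified quotas South 4.949, Lowland 1.504, West 5.049.
Rounding up: South 5, Lowland 2, West 6 (total 13).

South=5; Lowland=2; West=6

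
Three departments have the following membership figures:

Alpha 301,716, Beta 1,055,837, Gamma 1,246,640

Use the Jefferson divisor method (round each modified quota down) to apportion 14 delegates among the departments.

Alpha 1, Beta 6, Gamma 7

Standard divisor 2604193/14 ≈ 186013.786; standard quotas: Alpha 1.622, Beta 5.676, Gamma 6.702.
Rounding down gives 1, 5, 6 = 12 seats, so the divisor must be adjusted.
With modified divisor 165900: modified quotas Alpha 1.819, Beta 6.364, Gamma 7.514.
Rounding down: Alpha 1, Beta 6, Gamma 7 (total 14).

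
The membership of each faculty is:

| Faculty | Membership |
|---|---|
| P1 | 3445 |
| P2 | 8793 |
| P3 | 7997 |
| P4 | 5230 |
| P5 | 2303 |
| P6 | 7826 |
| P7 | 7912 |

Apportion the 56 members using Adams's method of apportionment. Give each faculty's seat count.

P1: 5, P2: 11, P3: 10, P4: 7, P5: 3, P6: 10, P7: 10

Standard divisor 43506/56 ≈ 776.893; standard quotas: P1 4.434, P2 11.318, P3 10.294, P4 6.732, P5 2.964, P6 10.073, P7 10.184.
Rounding up gives 5, 12, 11, 7, 3, 11, 11 = 60 seats, so the divisor must be adjusted.
With modified divisor 830: modified quotas P1 4.151, P2 10.594, P3 9.635, P4 6.301, P5 2.775, P6 9.429, P7 9.533.
Rounding up: P1 5, P2 11, P3 10, P4 7, P5 3, P6 10, P7 10 (total 56).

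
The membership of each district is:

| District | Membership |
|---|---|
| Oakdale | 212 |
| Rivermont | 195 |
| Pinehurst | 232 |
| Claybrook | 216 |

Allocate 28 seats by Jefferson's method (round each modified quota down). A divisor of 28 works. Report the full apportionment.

With modified divisor 28: modified quotas Oakdale 7.571, Rivermont 6.964, Pinehurst 8.286, Claybrook 7.714.
Rounding down: Oakdale 7, Rivermont 6, Pinehurst 8, Claybrook 7 (total 28).

Oakdale 7; Rivermont 6; Pinehurst 8; Claybrook 7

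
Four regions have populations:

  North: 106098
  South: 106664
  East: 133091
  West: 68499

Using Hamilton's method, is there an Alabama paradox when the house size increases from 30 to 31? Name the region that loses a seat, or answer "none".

none

At 30 seats: North 8, South 8, East 9, West 5.
At 31 seats: North 8, South 8, East 10, West 5.
No region's allocation decreased.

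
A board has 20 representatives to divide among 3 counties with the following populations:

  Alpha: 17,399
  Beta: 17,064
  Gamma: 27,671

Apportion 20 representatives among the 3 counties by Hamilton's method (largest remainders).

The standard divisor is 62134/20 ≈ 3106.7.
Standard quotas: Alpha 5.6005, Beta 5.4926, Gamma 8.9069.
Lower quotas: Alpha 5, Beta 5, Gamma 8 (sum 18, leaving 2 seats).
Remainders in descending order: Gamma 0.9069, Alpha 0.6005, Beta 0.4926.
Largest remainders: Gamma, Alpha receive the extra seats.

Alpha: 6, Beta: 5, Gamma: 9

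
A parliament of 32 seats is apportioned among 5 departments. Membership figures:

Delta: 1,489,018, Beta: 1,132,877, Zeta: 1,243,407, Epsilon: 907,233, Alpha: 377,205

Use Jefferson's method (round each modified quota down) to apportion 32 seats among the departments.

Delta: 9, Beta: 7, Zeta: 8, Epsilon: 6, Alpha: 2

Standard divisor 5149740/32 ≈ 160929.375; standard quotas: Delta 9.253, Beta 7.040, Zeta 7.726, Epsilon 5.637, Alpha 2.344.
Rounding down gives 9, 7, 7, 5, 2 = 30 seats, so the divisor must be adjusted.
With modified divisor 150100: modified quotas Delta 9.920, Beta 7.547, Zeta 8.284, Epsilon 6.044, Alpha 2.513.
Rounding down: Delta 9, Beta 7, Zeta 8, Epsilon 6, Alpha 2 (total 32).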